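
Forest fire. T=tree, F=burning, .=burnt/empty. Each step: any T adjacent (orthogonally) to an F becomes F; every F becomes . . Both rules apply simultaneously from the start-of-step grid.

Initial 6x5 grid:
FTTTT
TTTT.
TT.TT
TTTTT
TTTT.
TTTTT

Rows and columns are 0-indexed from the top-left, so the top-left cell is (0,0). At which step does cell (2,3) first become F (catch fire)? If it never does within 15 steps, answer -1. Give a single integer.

Step 1: cell (2,3)='T' (+2 fires, +1 burnt)
Step 2: cell (2,3)='T' (+3 fires, +2 burnt)
Step 3: cell (2,3)='T' (+4 fires, +3 burnt)
Step 4: cell (2,3)='T' (+4 fires, +4 burnt)
Step 5: cell (2,3)='F' (+4 fires, +4 burnt)
  -> target ignites at step 5
Step 6: cell (2,3)='.' (+4 fires, +4 burnt)
Step 7: cell (2,3)='.' (+3 fires, +4 burnt)
Step 8: cell (2,3)='.' (+1 fires, +3 burnt)
Step 9: cell (2,3)='.' (+1 fires, +1 burnt)
Step 10: cell (2,3)='.' (+0 fires, +1 burnt)
  fire out at step 10

5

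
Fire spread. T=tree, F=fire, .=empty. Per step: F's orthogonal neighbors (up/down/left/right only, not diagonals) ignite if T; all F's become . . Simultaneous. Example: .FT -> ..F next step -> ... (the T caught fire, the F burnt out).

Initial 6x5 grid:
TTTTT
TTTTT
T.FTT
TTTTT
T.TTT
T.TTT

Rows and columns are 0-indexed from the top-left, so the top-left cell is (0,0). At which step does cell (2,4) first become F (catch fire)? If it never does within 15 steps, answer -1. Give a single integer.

Step 1: cell (2,4)='T' (+3 fires, +1 burnt)
Step 2: cell (2,4)='F' (+7 fires, +3 burnt)
  -> target ignites at step 2
Step 3: cell (2,4)='.' (+8 fires, +7 burnt)
Step 4: cell (2,4)='.' (+6 fires, +8 burnt)
Step 5: cell (2,4)='.' (+2 fires, +6 burnt)
Step 6: cell (2,4)='.' (+0 fires, +2 burnt)
  fire out at step 6

2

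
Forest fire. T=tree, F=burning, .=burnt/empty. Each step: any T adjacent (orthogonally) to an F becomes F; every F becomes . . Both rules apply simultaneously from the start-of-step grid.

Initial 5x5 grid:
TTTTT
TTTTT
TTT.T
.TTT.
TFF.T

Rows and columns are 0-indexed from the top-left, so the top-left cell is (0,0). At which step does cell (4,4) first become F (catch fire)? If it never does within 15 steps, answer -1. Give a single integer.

Step 1: cell (4,4)='T' (+3 fires, +2 burnt)
Step 2: cell (4,4)='T' (+3 fires, +3 burnt)
Step 3: cell (4,4)='T' (+3 fires, +3 burnt)
Step 4: cell (4,4)='T' (+4 fires, +3 burnt)
Step 5: cell (4,4)='T' (+3 fires, +4 burnt)
Step 6: cell (4,4)='T' (+2 fires, +3 burnt)
Step 7: cell (4,4)='T' (+0 fires, +2 burnt)
  fire out at step 7
Target never catches fire within 15 steps

-1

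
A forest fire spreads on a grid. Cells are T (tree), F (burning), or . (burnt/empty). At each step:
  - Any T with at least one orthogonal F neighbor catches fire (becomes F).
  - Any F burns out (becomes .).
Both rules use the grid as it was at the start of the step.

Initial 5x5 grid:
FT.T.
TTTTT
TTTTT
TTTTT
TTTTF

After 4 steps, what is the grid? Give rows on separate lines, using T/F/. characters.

Step 1: 4 trees catch fire, 2 burn out
  .F.T.
  FTTTT
  TTTTT
  TTTTF
  TTTF.
Step 2: 5 trees catch fire, 4 burn out
  ...T.
  .FTTT
  FTTTF
  TTTF.
  TTF..
Step 3: 7 trees catch fire, 5 burn out
  ...T.
  ..FTF
  .FTF.
  FTF..
  TF...
Step 4: 4 trees catch fire, 7 burn out
  ...T.
  ...F.
  ..F..
  .F...
  F....

...T.
...F.
..F..
.F...
F....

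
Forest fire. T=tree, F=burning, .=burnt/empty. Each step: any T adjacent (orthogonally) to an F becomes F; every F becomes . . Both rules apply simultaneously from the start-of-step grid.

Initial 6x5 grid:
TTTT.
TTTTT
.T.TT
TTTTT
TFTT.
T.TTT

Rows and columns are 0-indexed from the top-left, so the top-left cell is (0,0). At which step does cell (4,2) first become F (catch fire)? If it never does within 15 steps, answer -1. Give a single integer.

Step 1: cell (4,2)='F' (+3 fires, +1 burnt)
  -> target ignites at step 1
Step 2: cell (4,2)='.' (+6 fires, +3 burnt)
Step 3: cell (4,2)='.' (+3 fires, +6 burnt)
Step 4: cell (4,2)='.' (+6 fires, +3 burnt)
Step 5: cell (4,2)='.' (+4 fires, +6 burnt)
Step 6: cell (4,2)='.' (+2 fires, +4 burnt)
Step 7: cell (4,2)='.' (+0 fires, +2 burnt)
  fire out at step 7

1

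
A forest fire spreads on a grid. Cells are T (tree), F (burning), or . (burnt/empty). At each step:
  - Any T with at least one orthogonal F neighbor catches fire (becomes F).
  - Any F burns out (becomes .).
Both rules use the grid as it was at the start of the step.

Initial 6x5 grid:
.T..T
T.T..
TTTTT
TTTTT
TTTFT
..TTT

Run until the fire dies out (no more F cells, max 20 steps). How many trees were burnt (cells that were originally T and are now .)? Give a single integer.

Answer: 19

Derivation:
Step 1: +4 fires, +1 burnt (F count now 4)
Step 2: +6 fires, +4 burnt (F count now 6)
Step 3: +4 fires, +6 burnt (F count now 4)
Step 4: +3 fires, +4 burnt (F count now 3)
Step 5: +1 fires, +3 burnt (F count now 1)
Step 6: +1 fires, +1 burnt (F count now 1)
Step 7: +0 fires, +1 burnt (F count now 0)
Fire out after step 7
Initially T: 21, now '.': 28
Total burnt (originally-T cells now '.'): 19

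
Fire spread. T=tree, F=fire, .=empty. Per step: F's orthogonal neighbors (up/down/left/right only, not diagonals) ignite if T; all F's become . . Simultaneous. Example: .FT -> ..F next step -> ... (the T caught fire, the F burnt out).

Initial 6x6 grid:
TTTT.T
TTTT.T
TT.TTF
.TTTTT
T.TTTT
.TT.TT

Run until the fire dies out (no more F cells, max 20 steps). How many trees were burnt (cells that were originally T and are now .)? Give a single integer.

Answer: 27

Derivation:
Step 1: +3 fires, +1 burnt (F count now 3)
Step 2: +4 fires, +3 burnt (F count now 4)
Step 3: +4 fires, +4 burnt (F count now 4)
Step 4: +5 fires, +4 burnt (F count now 5)
Step 5: +4 fires, +5 burnt (F count now 4)
Step 6: +4 fires, +4 burnt (F count now 4)
Step 7: +3 fires, +4 burnt (F count now 3)
Step 8: +0 fires, +3 burnt (F count now 0)
Fire out after step 8
Initially T: 28, now '.': 35
Total burnt (originally-T cells now '.'): 27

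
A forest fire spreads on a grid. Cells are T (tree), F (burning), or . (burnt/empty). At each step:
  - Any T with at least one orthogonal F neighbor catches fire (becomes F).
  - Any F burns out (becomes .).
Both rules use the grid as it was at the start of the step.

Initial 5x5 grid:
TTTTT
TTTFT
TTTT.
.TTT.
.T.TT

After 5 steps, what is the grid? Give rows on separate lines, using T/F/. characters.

Step 1: 4 trees catch fire, 1 burn out
  TTTFT
  TTF.F
  TTTF.
  .TTT.
  .T.TT
Step 2: 5 trees catch fire, 4 burn out
  TTF.F
  TF...
  TTF..
  .TTF.
  .T.TT
Step 3: 5 trees catch fire, 5 burn out
  TF...
  F....
  TF...
  .TF..
  .T.FT
Step 4: 4 trees catch fire, 5 burn out
  F....
  .....
  F....
  .F...
  .T..F
Step 5: 1 trees catch fire, 4 burn out
  .....
  .....
  .....
  .....
  .F...

.....
.....
.....
.....
.F...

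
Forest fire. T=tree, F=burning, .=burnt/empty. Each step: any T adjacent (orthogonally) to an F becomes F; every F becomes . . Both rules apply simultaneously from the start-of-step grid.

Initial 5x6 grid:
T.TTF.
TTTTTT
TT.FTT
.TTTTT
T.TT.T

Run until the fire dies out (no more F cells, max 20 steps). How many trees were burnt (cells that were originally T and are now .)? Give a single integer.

Step 1: +5 fires, +2 burnt (F count now 5)
Step 2: +7 fires, +5 burnt (F count now 7)
Step 3: +4 fires, +7 burnt (F count now 4)
Step 4: +3 fires, +4 burnt (F count now 3)
Step 5: +2 fires, +3 burnt (F count now 2)
Step 6: +0 fires, +2 burnt (F count now 0)
Fire out after step 6
Initially T: 22, now '.': 29
Total burnt (originally-T cells now '.'): 21

Answer: 21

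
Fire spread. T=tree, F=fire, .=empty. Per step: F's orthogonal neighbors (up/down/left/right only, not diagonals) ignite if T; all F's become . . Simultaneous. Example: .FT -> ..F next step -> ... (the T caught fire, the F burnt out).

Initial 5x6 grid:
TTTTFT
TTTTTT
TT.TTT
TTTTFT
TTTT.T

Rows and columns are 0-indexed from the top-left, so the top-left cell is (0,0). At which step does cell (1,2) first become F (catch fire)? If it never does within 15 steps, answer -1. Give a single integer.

Step 1: cell (1,2)='T' (+6 fires, +2 burnt)
Step 2: cell (1,2)='T' (+8 fires, +6 burnt)
Step 3: cell (1,2)='F' (+4 fires, +8 burnt)
  -> target ignites at step 3
Step 4: cell (1,2)='.' (+5 fires, +4 burnt)
Step 5: cell (1,2)='.' (+3 fires, +5 burnt)
Step 6: cell (1,2)='.' (+0 fires, +3 burnt)
  fire out at step 6

3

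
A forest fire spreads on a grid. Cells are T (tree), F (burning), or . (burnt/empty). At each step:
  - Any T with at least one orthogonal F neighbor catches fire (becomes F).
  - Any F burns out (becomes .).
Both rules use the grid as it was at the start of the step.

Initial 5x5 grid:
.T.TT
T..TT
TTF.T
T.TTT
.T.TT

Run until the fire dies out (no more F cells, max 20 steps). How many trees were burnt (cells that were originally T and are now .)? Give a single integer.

Answer: 14

Derivation:
Step 1: +2 fires, +1 burnt (F count now 2)
Step 2: +2 fires, +2 burnt (F count now 2)
Step 3: +4 fires, +2 burnt (F count now 4)
Step 4: +2 fires, +4 burnt (F count now 2)
Step 5: +1 fires, +2 burnt (F count now 1)
Step 6: +2 fires, +1 burnt (F count now 2)
Step 7: +1 fires, +2 burnt (F count now 1)
Step 8: +0 fires, +1 burnt (F count now 0)
Fire out after step 8
Initially T: 16, now '.': 23
Total burnt (originally-T cells now '.'): 14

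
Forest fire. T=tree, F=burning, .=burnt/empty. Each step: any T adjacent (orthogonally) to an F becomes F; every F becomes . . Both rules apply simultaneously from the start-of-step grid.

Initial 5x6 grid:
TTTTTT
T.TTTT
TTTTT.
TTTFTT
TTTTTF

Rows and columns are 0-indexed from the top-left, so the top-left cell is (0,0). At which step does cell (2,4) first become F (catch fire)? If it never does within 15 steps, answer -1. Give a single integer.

Step 1: cell (2,4)='T' (+6 fires, +2 burnt)
Step 2: cell (2,4)='F' (+5 fires, +6 burnt)
  -> target ignites at step 2
Step 3: cell (2,4)='.' (+6 fires, +5 burnt)
Step 4: cell (2,4)='.' (+5 fires, +6 burnt)
Step 5: cell (2,4)='.' (+3 fires, +5 burnt)
Step 6: cell (2,4)='.' (+1 fires, +3 burnt)
Step 7: cell (2,4)='.' (+0 fires, +1 burnt)
  fire out at step 7

2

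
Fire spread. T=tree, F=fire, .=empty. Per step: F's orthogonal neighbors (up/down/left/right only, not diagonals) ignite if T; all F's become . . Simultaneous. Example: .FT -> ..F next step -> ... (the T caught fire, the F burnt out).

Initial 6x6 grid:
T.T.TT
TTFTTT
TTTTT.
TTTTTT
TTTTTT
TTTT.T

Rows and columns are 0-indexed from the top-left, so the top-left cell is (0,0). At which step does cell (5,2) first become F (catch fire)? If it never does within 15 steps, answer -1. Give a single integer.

Step 1: cell (5,2)='T' (+4 fires, +1 burnt)
Step 2: cell (5,2)='T' (+5 fires, +4 burnt)
Step 3: cell (5,2)='T' (+8 fires, +5 burnt)
Step 4: cell (5,2)='F' (+6 fires, +8 burnt)
  -> target ignites at step 4
Step 5: cell (5,2)='.' (+5 fires, +6 burnt)
Step 6: cell (5,2)='.' (+2 fires, +5 burnt)
Step 7: cell (5,2)='.' (+1 fires, +2 burnt)
Step 8: cell (5,2)='.' (+0 fires, +1 burnt)
  fire out at step 8

4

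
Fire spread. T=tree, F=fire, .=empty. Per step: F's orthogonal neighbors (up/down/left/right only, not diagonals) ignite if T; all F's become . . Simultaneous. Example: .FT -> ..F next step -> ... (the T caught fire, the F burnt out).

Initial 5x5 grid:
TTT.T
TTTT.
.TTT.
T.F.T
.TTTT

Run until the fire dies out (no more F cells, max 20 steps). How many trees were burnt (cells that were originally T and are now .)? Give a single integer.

Answer: 15

Derivation:
Step 1: +2 fires, +1 burnt (F count now 2)
Step 2: +5 fires, +2 burnt (F count now 5)
Step 3: +4 fires, +5 burnt (F count now 4)
Step 4: +3 fires, +4 burnt (F count now 3)
Step 5: +1 fires, +3 burnt (F count now 1)
Step 6: +0 fires, +1 burnt (F count now 0)
Fire out after step 6
Initially T: 17, now '.': 23
Total burnt (originally-T cells now '.'): 15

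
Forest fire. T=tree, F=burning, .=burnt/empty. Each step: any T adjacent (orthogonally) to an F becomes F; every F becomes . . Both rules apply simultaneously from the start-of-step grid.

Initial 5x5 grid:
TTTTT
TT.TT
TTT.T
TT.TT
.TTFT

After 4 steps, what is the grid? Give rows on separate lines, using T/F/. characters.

Step 1: 3 trees catch fire, 1 burn out
  TTTTT
  TT.TT
  TTT.T
  TT.FT
  .TF.F
Step 2: 2 trees catch fire, 3 burn out
  TTTTT
  TT.TT
  TTT.T
  TT..F
  .F...
Step 3: 2 trees catch fire, 2 burn out
  TTTTT
  TT.TT
  TTT.F
  TF...
  .....
Step 4: 3 trees catch fire, 2 burn out
  TTTTT
  TT.TF
  TFT..
  F....
  .....

TTTTT
TT.TF
TFT..
F....
.....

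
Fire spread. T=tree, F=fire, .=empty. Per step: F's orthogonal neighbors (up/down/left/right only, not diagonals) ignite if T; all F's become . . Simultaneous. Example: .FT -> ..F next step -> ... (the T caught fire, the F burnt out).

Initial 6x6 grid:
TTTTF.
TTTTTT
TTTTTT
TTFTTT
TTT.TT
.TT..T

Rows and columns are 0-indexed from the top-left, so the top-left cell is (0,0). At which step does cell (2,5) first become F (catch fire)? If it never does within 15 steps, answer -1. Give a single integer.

Step 1: cell (2,5)='T' (+6 fires, +2 burnt)
Step 2: cell (2,5)='T' (+11 fires, +6 burnt)
Step 3: cell (2,5)='F' (+8 fires, +11 burnt)
  -> target ignites at step 3
Step 4: cell (2,5)='.' (+3 fires, +8 burnt)
Step 5: cell (2,5)='.' (+1 fires, +3 burnt)
Step 6: cell (2,5)='.' (+0 fires, +1 burnt)
  fire out at step 6

3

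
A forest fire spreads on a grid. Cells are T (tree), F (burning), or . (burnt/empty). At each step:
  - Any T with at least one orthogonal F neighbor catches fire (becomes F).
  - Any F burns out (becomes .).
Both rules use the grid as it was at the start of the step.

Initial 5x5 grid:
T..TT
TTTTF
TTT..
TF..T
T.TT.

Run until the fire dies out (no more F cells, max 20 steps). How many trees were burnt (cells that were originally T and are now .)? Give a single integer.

Step 1: +4 fires, +2 burnt (F count now 4)
Step 2: +6 fires, +4 burnt (F count now 6)
Step 3: +1 fires, +6 burnt (F count now 1)
Step 4: +1 fires, +1 burnt (F count now 1)
Step 5: +0 fires, +1 burnt (F count now 0)
Fire out after step 5
Initially T: 15, now '.': 22
Total burnt (originally-T cells now '.'): 12

Answer: 12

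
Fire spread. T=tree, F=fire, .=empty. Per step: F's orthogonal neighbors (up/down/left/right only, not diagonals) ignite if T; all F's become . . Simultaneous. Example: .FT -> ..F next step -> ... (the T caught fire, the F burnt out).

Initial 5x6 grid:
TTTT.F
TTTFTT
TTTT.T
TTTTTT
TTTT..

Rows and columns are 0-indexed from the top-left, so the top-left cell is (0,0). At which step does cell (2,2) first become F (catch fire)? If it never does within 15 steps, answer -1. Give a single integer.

Step 1: cell (2,2)='T' (+5 fires, +2 burnt)
Step 2: cell (2,2)='F' (+5 fires, +5 burnt)
  -> target ignites at step 2
Step 3: cell (2,2)='.' (+7 fires, +5 burnt)
Step 4: cell (2,2)='.' (+4 fires, +7 burnt)
Step 5: cell (2,2)='.' (+2 fires, +4 burnt)
Step 6: cell (2,2)='.' (+1 fires, +2 burnt)
Step 7: cell (2,2)='.' (+0 fires, +1 burnt)
  fire out at step 7

2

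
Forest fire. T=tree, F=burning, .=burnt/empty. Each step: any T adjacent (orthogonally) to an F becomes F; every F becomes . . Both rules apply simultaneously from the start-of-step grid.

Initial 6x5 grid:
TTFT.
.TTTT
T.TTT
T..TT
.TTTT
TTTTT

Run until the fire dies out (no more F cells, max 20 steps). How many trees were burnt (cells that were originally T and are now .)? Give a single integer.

Answer: 21

Derivation:
Step 1: +3 fires, +1 burnt (F count now 3)
Step 2: +4 fires, +3 burnt (F count now 4)
Step 3: +2 fires, +4 burnt (F count now 2)
Step 4: +2 fires, +2 burnt (F count now 2)
Step 5: +2 fires, +2 burnt (F count now 2)
Step 6: +3 fires, +2 burnt (F count now 3)
Step 7: +3 fires, +3 burnt (F count now 3)
Step 8: +1 fires, +3 burnt (F count now 1)
Step 9: +1 fires, +1 burnt (F count now 1)
Step 10: +0 fires, +1 burnt (F count now 0)
Fire out after step 10
Initially T: 23, now '.': 28
Total burnt (originally-T cells now '.'): 21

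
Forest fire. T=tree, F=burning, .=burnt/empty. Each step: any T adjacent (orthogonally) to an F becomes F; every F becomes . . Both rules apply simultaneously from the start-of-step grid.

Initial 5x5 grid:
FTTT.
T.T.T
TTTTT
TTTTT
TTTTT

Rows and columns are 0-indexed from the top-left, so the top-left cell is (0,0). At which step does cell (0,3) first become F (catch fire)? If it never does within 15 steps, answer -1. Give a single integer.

Step 1: cell (0,3)='T' (+2 fires, +1 burnt)
Step 2: cell (0,3)='T' (+2 fires, +2 burnt)
Step 3: cell (0,3)='F' (+4 fires, +2 burnt)
  -> target ignites at step 3
Step 4: cell (0,3)='.' (+3 fires, +4 burnt)
Step 5: cell (0,3)='.' (+3 fires, +3 burnt)
Step 6: cell (0,3)='.' (+3 fires, +3 burnt)
Step 7: cell (0,3)='.' (+3 fires, +3 burnt)
Step 8: cell (0,3)='.' (+1 fires, +3 burnt)
Step 9: cell (0,3)='.' (+0 fires, +1 burnt)
  fire out at step 9

3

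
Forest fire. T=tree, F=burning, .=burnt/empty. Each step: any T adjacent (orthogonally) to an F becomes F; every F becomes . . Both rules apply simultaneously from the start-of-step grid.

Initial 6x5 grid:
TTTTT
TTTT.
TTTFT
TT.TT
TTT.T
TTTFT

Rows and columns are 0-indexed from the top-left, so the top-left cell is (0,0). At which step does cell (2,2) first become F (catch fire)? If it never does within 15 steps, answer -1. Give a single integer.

Step 1: cell (2,2)='F' (+6 fires, +2 burnt)
  -> target ignites at step 1
Step 2: cell (2,2)='.' (+7 fires, +6 burnt)
Step 3: cell (2,2)='.' (+7 fires, +7 burnt)
Step 4: cell (2,2)='.' (+4 fires, +7 burnt)
Step 5: cell (2,2)='.' (+1 fires, +4 burnt)
Step 6: cell (2,2)='.' (+0 fires, +1 burnt)
  fire out at step 6

1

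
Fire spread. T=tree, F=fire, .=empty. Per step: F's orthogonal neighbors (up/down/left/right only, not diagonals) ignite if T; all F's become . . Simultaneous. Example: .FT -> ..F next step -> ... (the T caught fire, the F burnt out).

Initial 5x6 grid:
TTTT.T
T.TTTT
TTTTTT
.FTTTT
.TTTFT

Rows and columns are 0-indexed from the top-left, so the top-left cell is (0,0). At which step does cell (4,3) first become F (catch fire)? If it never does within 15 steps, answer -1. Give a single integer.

Step 1: cell (4,3)='F' (+6 fires, +2 burnt)
  -> target ignites at step 1
Step 2: cell (4,3)='.' (+6 fires, +6 burnt)
Step 3: cell (4,3)='.' (+5 fires, +6 burnt)
Step 4: cell (4,3)='.' (+4 fires, +5 burnt)
Step 5: cell (4,3)='.' (+3 fires, +4 burnt)
Step 6: cell (4,3)='.' (+0 fires, +3 burnt)
  fire out at step 6

1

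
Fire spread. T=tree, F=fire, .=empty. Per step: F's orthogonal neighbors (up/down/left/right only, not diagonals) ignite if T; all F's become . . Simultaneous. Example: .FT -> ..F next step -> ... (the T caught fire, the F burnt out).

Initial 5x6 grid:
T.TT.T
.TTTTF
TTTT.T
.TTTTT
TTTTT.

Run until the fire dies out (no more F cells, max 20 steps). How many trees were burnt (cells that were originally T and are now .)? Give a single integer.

Answer: 22

Derivation:
Step 1: +3 fires, +1 burnt (F count now 3)
Step 2: +2 fires, +3 burnt (F count now 2)
Step 3: +4 fires, +2 burnt (F count now 4)
Step 4: +5 fires, +4 burnt (F count now 5)
Step 5: +3 fires, +5 burnt (F count now 3)
Step 6: +3 fires, +3 burnt (F count now 3)
Step 7: +1 fires, +3 burnt (F count now 1)
Step 8: +1 fires, +1 burnt (F count now 1)
Step 9: +0 fires, +1 burnt (F count now 0)
Fire out after step 9
Initially T: 23, now '.': 29
Total burnt (originally-T cells now '.'): 22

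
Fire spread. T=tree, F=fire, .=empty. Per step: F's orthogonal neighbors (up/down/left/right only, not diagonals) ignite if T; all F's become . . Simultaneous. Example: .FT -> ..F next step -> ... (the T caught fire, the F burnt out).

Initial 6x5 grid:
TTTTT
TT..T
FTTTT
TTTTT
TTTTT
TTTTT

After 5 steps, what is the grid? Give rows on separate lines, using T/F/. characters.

Step 1: 3 trees catch fire, 1 burn out
  TTTTT
  FT..T
  .FTTT
  FTTTT
  TTTTT
  TTTTT
Step 2: 5 trees catch fire, 3 burn out
  FTTTT
  .F..T
  ..FTT
  .FTTT
  FTTTT
  TTTTT
Step 3: 5 trees catch fire, 5 burn out
  .FTTT
  ....T
  ...FT
  ..FTT
  .FTTT
  FTTTT
Step 4: 5 trees catch fire, 5 burn out
  ..FTT
  ....T
  ....F
  ...FT
  ..FTT
  .FTTT
Step 5: 5 trees catch fire, 5 burn out
  ...FT
  ....F
  .....
  ....F
  ...FT
  ..FTT

...FT
....F
.....
....F
...FT
..FTT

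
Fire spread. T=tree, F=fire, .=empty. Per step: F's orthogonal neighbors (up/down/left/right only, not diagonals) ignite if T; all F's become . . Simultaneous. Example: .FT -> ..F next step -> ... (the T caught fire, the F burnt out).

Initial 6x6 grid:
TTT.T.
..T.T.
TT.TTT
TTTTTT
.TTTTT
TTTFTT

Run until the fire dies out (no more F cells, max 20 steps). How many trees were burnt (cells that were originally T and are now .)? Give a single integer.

Answer: 23

Derivation:
Step 1: +3 fires, +1 burnt (F count now 3)
Step 2: +5 fires, +3 burnt (F count now 5)
Step 3: +6 fires, +5 burnt (F count now 6)
Step 4: +3 fires, +6 burnt (F count now 3)
Step 5: +4 fires, +3 burnt (F count now 4)
Step 6: +2 fires, +4 burnt (F count now 2)
Step 7: +0 fires, +2 burnt (F count now 0)
Fire out after step 7
Initially T: 27, now '.': 32
Total burnt (originally-T cells now '.'): 23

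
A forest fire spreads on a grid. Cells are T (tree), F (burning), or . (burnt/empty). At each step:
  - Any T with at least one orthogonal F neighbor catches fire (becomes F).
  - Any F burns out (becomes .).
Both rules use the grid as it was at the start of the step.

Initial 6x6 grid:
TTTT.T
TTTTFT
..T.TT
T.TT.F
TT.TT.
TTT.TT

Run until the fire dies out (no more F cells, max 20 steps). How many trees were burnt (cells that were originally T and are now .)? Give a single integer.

Step 1: +4 fires, +2 burnt (F count now 4)
Step 2: +3 fires, +4 burnt (F count now 3)
Step 3: +3 fires, +3 burnt (F count now 3)
Step 4: +3 fires, +3 burnt (F count now 3)
Step 5: +2 fires, +3 burnt (F count now 2)
Step 6: +1 fires, +2 burnt (F count now 1)
Step 7: +1 fires, +1 burnt (F count now 1)
Step 8: +1 fires, +1 burnt (F count now 1)
Step 9: +1 fires, +1 burnt (F count now 1)
Step 10: +0 fires, +1 burnt (F count now 0)
Fire out after step 10
Initially T: 25, now '.': 30
Total burnt (originally-T cells now '.'): 19

Answer: 19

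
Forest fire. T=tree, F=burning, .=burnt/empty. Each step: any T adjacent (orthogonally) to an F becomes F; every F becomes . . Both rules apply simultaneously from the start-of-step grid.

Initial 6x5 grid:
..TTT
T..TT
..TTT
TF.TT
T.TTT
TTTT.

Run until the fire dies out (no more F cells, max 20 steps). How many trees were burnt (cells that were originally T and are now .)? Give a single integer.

Answer: 19

Derivation:
Step 1: +1 fires, +1 burnt (F count now 1)
Step 2: +1 fires, +1 burnt (F count now 1)
Step 3: +1 fires, +1 burnt (F count now 1)
Step 4: +1 fires, +1 burnt (F count now 1)
Step 5: +1 fires, +1 burnt (F count now 1)
Step 6: +2 fires, +1 burnt (F count now 2)
Step 7: +1 fires, +2 burnt (F count now 1)
Step 8: +2 fires, +1 burnt (F count now 2)
Step 9: +2 fires, +2 burnt (F count now 2)
Step 10: +3 fires, +2 burnt (F count now 3)
Step 11: +2 fires, +3 burnt (F count now 2)
Step 12: +2 fires, +2 burnt (F count now 2)
Step 13: +0 fires, +2 burnt (F count now 0)
Fire out after step 13
Initially T: 20, now '.': 29
Total burnt (originally-T cells now '.'): 19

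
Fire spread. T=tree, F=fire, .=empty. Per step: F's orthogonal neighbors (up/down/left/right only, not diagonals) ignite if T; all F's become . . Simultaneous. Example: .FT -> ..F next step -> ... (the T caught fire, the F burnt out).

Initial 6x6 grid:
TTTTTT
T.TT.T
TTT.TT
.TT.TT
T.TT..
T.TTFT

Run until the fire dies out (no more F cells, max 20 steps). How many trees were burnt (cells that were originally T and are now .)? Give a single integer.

Answer: 24

Derivation:
Step 1: +2 fires, +1 burnt (F count now 2)
Step 2: +2 fires, +2 burnt (F count now 2)
Step 3: +1 fires, +2 burnt (F count now 1)
Step 4: +1 fires, +1 burnt (F count now 1)
Step 5: +2 fires, +1 burnt (F count now 2)
Step 6: +2 fires, +2 burnt (F count now 2)
Step 7: +3 fires, +2 burnt (F count now 3)
Step 8: +3 fires, +3 burnt (F count now 3)
Step 9: +2 fires, +3 burnt (F count now 2)
Step 10: +1 fires, +2 burnt (F count now 1)
Step 11: +1 fires, +1 burnt (F count now 1)
Step 12: +1 fires, +1 burnt (F count now 1)
Step 13: +2 fires, +1 burnt (F count now 2)
Step 14: +1 fires, +2 burnt (F count now 1)
Step 15: +0 fires, +1 burnt (F count now 0)
Fire out after step 15
Initially T: 26, now '.': 34
Total burnt (originally-T cells now '.'): 24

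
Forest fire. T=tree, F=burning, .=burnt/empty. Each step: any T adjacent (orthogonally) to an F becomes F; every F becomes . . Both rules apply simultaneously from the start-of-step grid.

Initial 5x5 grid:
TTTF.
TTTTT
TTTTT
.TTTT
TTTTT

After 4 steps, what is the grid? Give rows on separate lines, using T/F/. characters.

Step 1: 2 trees catch fire, 1 burn out
  TTF..
  TTTFT
  TTTTT
  .TTTT
  TTTTT
Step 2: 4 trees catch fire, 2 burn out
  TF...
  TTF.F
  TTTFT
  .TTTT
  TTTTT
Step 3: 5 trees catch fire, 4 burn out
  F....
  TF...
  TTF.F
  .TTFT
  TTTTT
Step 4: 5 trees catch fire, 5 burn out
  .....
  F....
  TF...
  .TF.F
  TTTFT

.....
F....
TF...
.TF.F
TTTFT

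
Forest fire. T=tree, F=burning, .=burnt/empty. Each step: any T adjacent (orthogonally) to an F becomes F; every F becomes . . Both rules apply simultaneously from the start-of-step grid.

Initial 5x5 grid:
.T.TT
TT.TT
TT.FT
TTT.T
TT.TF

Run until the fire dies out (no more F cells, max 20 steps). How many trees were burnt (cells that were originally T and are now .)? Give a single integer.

Answer: 7

Derivation:
Step 1: +4 fires, +2 burnt (F count now 4)
Step 2: +2 fires, +4 burnt (F count now 2)
Step 3: +1 fires, +2 burnt (F count now 1)
Step 4: +0 fires, +1 burnt (F count now 0)
Fire out after step 4
Initially T: 17, now '.': 15
Total burnt (originally-T cells now '.'): 7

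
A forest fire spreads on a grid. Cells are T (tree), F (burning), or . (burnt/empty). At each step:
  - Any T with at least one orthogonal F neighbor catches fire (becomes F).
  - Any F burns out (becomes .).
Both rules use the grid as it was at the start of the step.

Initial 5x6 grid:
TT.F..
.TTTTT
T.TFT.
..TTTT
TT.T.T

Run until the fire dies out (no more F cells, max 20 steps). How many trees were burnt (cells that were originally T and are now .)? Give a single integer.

Answer: 15

Derivation:
Step 1: +4 fires, +2 burnt (F count now 4)
Step 2: +5 fires, +4 burnt (F count now 5)
Step 3: +3 fires, +5 burnt (F count now 3)
Step 4: +2 fires, +3 burnt (F count now 2)
Step 5: +1 fires, +2 burnt (F count now 1)
Step 6: +0 fires, +1 burnt (F count now 0)
Fire out after step 6
Initially T: 18, now '.': 27
Total burnt (originally-T cells now '.'): 15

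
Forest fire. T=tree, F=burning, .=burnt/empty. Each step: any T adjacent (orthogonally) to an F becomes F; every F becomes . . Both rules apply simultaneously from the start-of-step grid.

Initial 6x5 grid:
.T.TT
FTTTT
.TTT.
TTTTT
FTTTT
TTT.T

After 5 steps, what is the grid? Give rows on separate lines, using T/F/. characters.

Step 1: 4 trees catch fire, 2 burn out
  .T.TT
  .FTTT
  .TTT.
  FTTTT
  .FTTT
  FTT.T
Step 2: 6 trees catch fire, 4 burn out
  .F.TT
  ..FTT
  .FTT.
  .FTTT
  ..FTT
  .FT.T
Step 3: 5 trees catch fire, 6 burn out
  ...TT
  ...FT
  ..FT.
  ..FTT
  ...FT
  ..F.T
Step 4: 5 trees catch fire, 5 burn out
  ...FT
  ....F
  ...F.
  ...FT
  ....F
  ....T
Step 5: 3 trees catch fire, 5 burn out
  ....F
  .....
  .....
  ....F
  .....
  ....F

....F
.....
.....
....F
.....
....F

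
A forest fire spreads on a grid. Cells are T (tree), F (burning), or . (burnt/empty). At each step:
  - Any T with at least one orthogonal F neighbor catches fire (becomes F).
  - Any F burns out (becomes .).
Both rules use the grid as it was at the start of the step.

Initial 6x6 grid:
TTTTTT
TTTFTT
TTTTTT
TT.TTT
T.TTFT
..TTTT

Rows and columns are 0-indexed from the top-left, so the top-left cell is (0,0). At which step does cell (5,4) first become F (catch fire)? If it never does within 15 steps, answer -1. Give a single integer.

Step 1: cell (5,4)='F' (+8 fires, +2 burnt)
  -> target ignites at step 1
Step 2: cell (5,4)='.' (+11 fires, +8 burnt)
Step 3: cell (5,4)='.' (+6 fires, +11 burnt)
Step 4: cell (5,4)='.' (+3 fires, +6 burnt)
Step 5: cell (5,4)='.' (+1 fires, +3 burnt)
Step 6: cell (5,4)='.' (+1 fires, +1 burnt)
Step 7: cell (5,4)='.' (+0 fires, +1 burnt)
  fire out at step 7

1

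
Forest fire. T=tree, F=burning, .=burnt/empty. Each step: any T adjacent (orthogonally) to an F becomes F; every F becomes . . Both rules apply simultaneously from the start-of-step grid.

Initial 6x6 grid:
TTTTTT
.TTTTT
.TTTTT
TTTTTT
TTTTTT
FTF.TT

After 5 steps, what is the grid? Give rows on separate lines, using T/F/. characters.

Step 1: 3 trees catch fire, 2 burn out
  TTTTTT
  .TTTTT
  .TTTTT
  TTTTTT
  FTFTTT
  .F..TT
Step 2: 4 trees catch fire, 3 burn out
  TTTTTT
  .TTTTT
  .TTTTT
  FTFTTT
  .F.FTT
  ....TT
Step 3: 4 trees catch fire, 4 burn out
  TTTTTT
  .TTTTT
  .TFTTT
  .F.FTT
  ....FT
  ....TT
Step 4: 6 trees catch fire, 4 burn out
  TTTTTT
  .TFTTT
  .F.FTT
  ....FT
  .....F
  ....FT
Step 5: 6 trees catch fire, 6 burn out
  TTFTTT
  .F.FTT
  ....FT
  .....F
  ......
  .....F

TTFTTT
.F.FTT
....FT
.....F
......
.....F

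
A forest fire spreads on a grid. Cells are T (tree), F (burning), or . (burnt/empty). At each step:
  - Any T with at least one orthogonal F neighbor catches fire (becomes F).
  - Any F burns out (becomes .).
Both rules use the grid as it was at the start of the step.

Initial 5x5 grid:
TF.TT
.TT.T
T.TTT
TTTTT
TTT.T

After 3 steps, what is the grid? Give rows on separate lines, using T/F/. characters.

Step 1: 2 trees catch fire, 1 burn out
  F..TT
  .FT.T
  T.TTT
  TTTTT
  TTT.T
Step 2: 1 trees catch fire, 2 burn out
  ...TT
  ..F.T
  T.TTT
  TTTTT
  TTT.T
Step 3: 1 trees catch fire, 1 burn out
  ...TT
  ....T
  T.FTT
  TTTTT
  TTT.T

...TT
....T
T.FTT
TTTTT
TTT.T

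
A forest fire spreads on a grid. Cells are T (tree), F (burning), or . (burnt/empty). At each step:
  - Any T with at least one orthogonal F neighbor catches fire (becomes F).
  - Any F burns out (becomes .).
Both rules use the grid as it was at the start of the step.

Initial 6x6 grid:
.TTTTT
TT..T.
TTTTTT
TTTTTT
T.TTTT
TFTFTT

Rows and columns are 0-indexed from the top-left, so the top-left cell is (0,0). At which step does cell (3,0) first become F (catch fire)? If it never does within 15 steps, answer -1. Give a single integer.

Step 1: cell (3,0)='T' (+4 fires, +2 burnt)
Step 2: cell (3,0)='T' (+5 fires, +4 burnt)
Step 3: cell (3,0)='F' (+5 fires, +5 burnt)
  -> target ignites at step 3
Step 4: cell (3,0)='.' (+5 fires, +5 burnt)
Step 5: cell (3,0)='.' (+4 fires, +5 burnt)
Step 6: cell (3,0)='.' (+2 fires, +4 burnt)
Step 7: cell (3,0)='.' (+3 fires, +2 burnt)
Step 8: cell (3,0)='.' (+1 fires, +3 burnt)
Step 9: cell (3,0)='.' (+0 fires, +1 burnt)
  fire out at step 9

3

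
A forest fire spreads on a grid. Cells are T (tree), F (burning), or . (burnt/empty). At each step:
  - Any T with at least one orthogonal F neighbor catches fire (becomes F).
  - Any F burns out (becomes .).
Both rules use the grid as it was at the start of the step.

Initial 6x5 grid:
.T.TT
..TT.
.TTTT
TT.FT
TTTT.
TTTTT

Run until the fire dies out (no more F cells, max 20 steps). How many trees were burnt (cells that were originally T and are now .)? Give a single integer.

Answer: 20

Derivation:
Step 1: +3 fires, +1 burnt (F count now 3)
Step 2: +5 fires, +3 burnt (F count now 5)
Step 3: +6 fires, +5 burnt (F count now 6)
Step 4: +4 fires, +6 burnt (F count now 4)
Step 5: +2 fires, +4 burnt (F count now 2)
Step 6: +0 fires, +2 burnt (F count now 0)
Fire out after step 6
Initially T: 21, now '.': 29
Total burnt (originally-T cells now '.'): 20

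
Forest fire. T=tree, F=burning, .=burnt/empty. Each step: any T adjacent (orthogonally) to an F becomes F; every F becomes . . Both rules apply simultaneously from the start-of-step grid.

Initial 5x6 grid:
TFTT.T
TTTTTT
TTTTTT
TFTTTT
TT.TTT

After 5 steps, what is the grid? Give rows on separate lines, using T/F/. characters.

Step 1: 7 trees catch fire, 2 burn out
  F.FT.T
  TFTTTT
  TFTTTT
  F.FTTT
  TF.TTT
Step 2: 7 trees catch fire, 7 burn out
  ...F.T
  F.FTTT
  F.FTTT
  ...FTT
  F..TTT
Step 3: 4 trees catch fire, 7 burn out
  .....T
  ...FTT
  ...FTT
  ....FT
  ...FTT
Step 4: 4 trees catch fire, 4 burn out
  .....T
  ....FT
  ....FT
  .....F
  ....FT
Step 5: 3 trees catch fire, 4 burn out
  .....T
  .....F
  .....F
  ......
  .....F

.....T
.....F
.....F
......
.....F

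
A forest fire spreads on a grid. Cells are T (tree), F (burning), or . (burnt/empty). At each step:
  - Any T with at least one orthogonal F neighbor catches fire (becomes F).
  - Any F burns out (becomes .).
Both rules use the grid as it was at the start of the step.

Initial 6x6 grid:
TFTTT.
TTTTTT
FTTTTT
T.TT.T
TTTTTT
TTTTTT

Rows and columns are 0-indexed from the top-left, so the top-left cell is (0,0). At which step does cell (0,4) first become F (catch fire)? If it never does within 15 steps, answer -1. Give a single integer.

Step 1: cell (0,4)='T' (+6 fires, +2 burnt)
Step 2: cell (0,4)='T' (+4 fires, +6 burnt)
Step 3: cell (0,4)='F' (+6 fires, +4 burnt)
  -> target ignites at step 3
Step 4: cell (0,4)='.' (+5 fires, +6 burnt)
Step 5: cell (0,4)='.' (+4 fires, +5 burnt)
Step 6: cell (0,4)='.' (+3 fires, +4 burnt)
Step 7: cell (0,4)='.' (+2 fires, +3 burnt)
Step 8: cell (0,4)='.' (+1 fires, +2 burnt)
Step 9: cell (0,4)='.' (+0 fires, +1 burnt)
  fire out at step 9

3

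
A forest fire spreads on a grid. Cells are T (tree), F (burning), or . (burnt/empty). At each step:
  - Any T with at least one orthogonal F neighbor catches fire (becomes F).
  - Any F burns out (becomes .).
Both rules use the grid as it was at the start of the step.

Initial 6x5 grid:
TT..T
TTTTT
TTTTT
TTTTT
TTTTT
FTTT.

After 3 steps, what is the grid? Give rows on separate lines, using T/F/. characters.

Step 1: 2 trees catch fire, 1 burn out
  TT..T
  TTTTT
  TTTTT
  TTTTT
  FTTTT
  .FTT.
Step 2: 3 trees catch fire, 2 burn out
  TT..T
  TTTTT
  TTTTT
  FTTTT
  .FTTT
  ..FT.
Step 3: 4 trees catch fire, 3 burn out
  TT..T
  TTTTT
  FTTTT
  .FTTT
  ..FTT
  ...F.

TT..T
TTTTT
FTTTT
.FTTT
..FTT
...F.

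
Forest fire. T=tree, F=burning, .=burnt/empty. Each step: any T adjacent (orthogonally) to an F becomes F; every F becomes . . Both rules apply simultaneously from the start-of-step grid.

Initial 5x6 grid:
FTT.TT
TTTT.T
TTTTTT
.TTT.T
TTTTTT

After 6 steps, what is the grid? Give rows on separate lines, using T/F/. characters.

Step 1: 2 trees catch fire, 1 burn out
  .FT.TT
  FTTT.T
  TTTTTT
  .TTT.T
  TTTTTT
Step 2: 3 trees catch fire, 2 burn out
  ..F.TT
  .FTT.T
  FTTTTT
  .TTT.T
  TTTTTT
Step 3: 2 trees catch fire, 3 burn out
  ....TT
  ..FT.T
  .FTTTT
  .TTT.T
  TTTTTT
Step 4: 3 trees catch fire, 2 burn out
  ....TT
  ...F.T
  ..FTTT
  .FTT.T
  TTTTTT
Step 5: 3 trees catch fire, 3 burn out
  ....TT
  .....T
  ...FTT
  ..FT.T
  TFTTTT
Step 6: 4 trees catch fire, 3 burn out
  ....TT
  .....T
  ....FT
  ...F.T
  F.FTTT

....TT
.....T
....FT
...F.T
F.FTTT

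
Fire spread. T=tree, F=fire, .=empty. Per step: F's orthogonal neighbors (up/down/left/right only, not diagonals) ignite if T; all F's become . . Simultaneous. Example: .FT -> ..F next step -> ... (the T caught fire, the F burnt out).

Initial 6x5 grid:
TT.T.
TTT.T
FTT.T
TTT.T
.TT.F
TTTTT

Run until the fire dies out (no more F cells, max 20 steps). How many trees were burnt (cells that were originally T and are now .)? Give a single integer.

Answer: 20

Derivation:
Step 1: +5 fires, +2 burnt (F count now 5)
Step 2: +6 fires, +5 burnt (F count now 6)
Step 3: +6 fires, +6 burnt (F count now 6)
Step 4: +2 fires, +6 burnt (F count now 2)
Step 5: +1 fires, +2 burnt (F count now 1)
Step 6: +0 fires, +1 burnt (F count now 0)
Fire out after step 6
Initially T: 21, now '.': 29
Total burnt (originally-T cells now '.'): 20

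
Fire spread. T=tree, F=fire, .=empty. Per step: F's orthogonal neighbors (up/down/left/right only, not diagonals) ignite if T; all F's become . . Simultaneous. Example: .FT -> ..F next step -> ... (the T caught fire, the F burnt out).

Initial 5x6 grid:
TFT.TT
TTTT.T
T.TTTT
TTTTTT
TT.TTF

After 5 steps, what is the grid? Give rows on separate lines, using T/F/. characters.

Step 1: 5 trees catch fire, 2 burn out
  F.F.TT
  TFTT.T
  T.TTTT
  TTTTTF
  TT.TF.
Step 2: 5 trees catch fire, 5 burn out
  ....TT
  F.FT.T
  T.TTTF
  TTTTF.
  TT.F..
Step 3: 6 trees catch fire, 5 burn out
  ....TT
  ...F.F
  F.FTF.
  TTTF..
  TT....
Step 4: 4 trees catch fire, 6 burn out
  ....TF
  ......
  ...F..
  FTF...
  TT....
Step 5: 3 trees catch fire, 4 burn out
  ....F.
  ......
  ......
  .F....
  FT....

....F.
......
......
.F....
FT....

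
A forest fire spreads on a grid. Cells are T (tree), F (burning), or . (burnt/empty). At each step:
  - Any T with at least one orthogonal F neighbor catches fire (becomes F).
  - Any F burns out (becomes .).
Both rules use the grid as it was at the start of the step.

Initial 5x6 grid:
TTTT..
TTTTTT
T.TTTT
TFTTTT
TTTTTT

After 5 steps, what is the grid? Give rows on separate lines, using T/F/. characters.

Step 1: 3 trees catch fire, 1 burn out
  TTTT..
  TTTTTT
  T.TTTT
  F.FTTT
  TFTTTT
Step 2: 5 trees catch fire, 3 burn out
  TTTT..
  TTTTTT
  F.FTTT
  ...FTT
  F.FTTT
Step 3: 5 trees catch fire, 5 burn out
  TTTT..
  FTFTTT
  ...FTT
  ....FT
  ...FTT
Step 4: 7 trees catch fire, 5 burn out
  FTFT..
  .F.FTT
  ....FT
  .....F
  ....FT
Step 5: 5 trees catch fire, 7 burn out
  .F.F..
  ....FT
  .....F
  ......
  .....F

.F.F..
....FT
.....F
......
.....F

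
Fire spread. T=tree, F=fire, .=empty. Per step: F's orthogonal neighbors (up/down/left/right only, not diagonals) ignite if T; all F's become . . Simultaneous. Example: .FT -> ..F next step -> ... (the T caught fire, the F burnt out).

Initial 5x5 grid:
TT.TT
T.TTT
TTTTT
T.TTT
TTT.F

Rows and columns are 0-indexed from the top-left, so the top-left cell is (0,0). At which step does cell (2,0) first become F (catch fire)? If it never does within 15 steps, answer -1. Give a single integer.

Step 1: cell (2,0)='T' (+1 fires, +1 burnt)
Step 2: cell (2,0)='T' (+2 fires, +1 burnt)
Step 3: cell (2,0)='T' (+3 fires, +2 burnt)
Step 4: cell (2,0)='T' (+4 fires, +3 burnt)
Step 5: cell (2,0)='T' (+4 fires, +4 burnt)
Step 6: cell (2,0)='F' (+2 fires, +4 burnt)
  -> target ignites at step 6
Step 7: cell (2,0)='.' (+2 fires, +2 burnt)
Step 8: cell (2,0)='.' (+1 fires, +2 burnt)
Step 9: cell (2,0)='.' (+1 fires, +1 burnt)
Step 10: cell (2,0)='.' (+0 fires, +1 burnt)
  fire out at step 10

6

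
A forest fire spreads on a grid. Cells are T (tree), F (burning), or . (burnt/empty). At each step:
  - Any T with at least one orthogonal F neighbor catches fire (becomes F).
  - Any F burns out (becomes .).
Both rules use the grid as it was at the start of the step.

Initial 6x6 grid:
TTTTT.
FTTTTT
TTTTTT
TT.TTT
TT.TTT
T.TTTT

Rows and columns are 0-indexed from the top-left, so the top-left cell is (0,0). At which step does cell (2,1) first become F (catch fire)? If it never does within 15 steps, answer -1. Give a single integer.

Step 1: cell (2,1)='T' (+3 fires, +1 burnt)
Step 2: cell (2,1)='F' (+4 fires, +3 burnt)
  -> target ignites at step 2
Step 3: cell (2,1)='.' (+5 fires, +4 burnt)
Step 4: cell (2,1)='.' (+5 fires, +5 burnt)
Step 5: cell (2,1)='.' (+4 fires, +5 burnt)
Step 6: cell (2,1)='.' (+3 fires, +4 burnt)
Step 7: cell (2,1)='.' (+3 fires, +3 burnt)
Step 8: cell (2,1)='.' (+3 fires, +3 burnt)
Step 9: cell (2,1)='.' (+1 fires, +3 burnt)
Step 10: cell (2,1)='.' (+0 fires, +1 burnt)
  fire out at step 10

2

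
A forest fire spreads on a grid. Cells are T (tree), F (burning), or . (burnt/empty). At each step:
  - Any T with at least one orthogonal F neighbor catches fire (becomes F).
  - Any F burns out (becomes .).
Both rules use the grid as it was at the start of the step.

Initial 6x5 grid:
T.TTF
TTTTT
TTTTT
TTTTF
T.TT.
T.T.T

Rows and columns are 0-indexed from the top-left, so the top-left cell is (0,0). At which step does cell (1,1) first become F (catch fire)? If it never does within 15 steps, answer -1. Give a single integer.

Step 1: cell (1,1)='T' (+4 fires, +2 burnt)
Step 2: cell (1,1)='T' (+5 fires, +4 burnt)
Step 3: cell (1,1)='T' (+4 fires, +5 burnt)
Step 4: cell (1,1)='F' (+4 fires, +4 burnt)
  -> target ignites at step 4
Step 5: cell (1,1)='.' (+3 fires, +4 burnt)
Step 6: cell (1,1)='.' (+2 fires, +3 burnt)
Step 7: cell (1,1)='.' (+0 fires, +2 burnt)
  fire out at step 7

4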